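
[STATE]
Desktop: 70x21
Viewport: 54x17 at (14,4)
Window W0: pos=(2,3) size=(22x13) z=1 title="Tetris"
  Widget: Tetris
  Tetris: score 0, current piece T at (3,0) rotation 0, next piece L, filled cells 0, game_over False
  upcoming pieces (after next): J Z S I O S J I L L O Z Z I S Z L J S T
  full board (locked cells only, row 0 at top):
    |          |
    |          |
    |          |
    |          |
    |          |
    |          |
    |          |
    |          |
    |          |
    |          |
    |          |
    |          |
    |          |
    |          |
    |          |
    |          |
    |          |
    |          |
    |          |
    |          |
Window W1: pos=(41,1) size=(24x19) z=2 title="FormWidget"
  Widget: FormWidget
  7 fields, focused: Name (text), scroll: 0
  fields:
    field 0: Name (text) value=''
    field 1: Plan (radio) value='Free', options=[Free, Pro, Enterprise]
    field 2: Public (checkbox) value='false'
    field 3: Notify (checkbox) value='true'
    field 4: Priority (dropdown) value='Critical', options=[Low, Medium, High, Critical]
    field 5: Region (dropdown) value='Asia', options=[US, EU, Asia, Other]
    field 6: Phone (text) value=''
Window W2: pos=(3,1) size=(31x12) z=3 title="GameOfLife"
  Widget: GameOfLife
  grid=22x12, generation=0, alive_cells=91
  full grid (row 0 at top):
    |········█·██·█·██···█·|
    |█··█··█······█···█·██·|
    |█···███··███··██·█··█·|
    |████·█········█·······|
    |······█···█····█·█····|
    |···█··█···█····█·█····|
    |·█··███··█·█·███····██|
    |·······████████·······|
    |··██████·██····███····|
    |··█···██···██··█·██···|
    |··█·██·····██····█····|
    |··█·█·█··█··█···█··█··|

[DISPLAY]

                   ┃       ┃> Name:       [      ]┃   
██··██·█··█·       ┃       ┃  Plan:       (●) Free┃   
····█·······       ┃       ┃  Public:     [ ]     ┃   
█····█·█····       ┃       ┃  Notify:     [x]     ┃   
█····█·█····       ┃       ┃  Priority:   [Criti▼]┃   
·█·███····██       ┃       ┃  Region:     [Asia ▼]┃   
█████·······       ┃       ┃  Phone:      [      ]┃   
█····███····       ┃       ┃                      ┃   
━━━━━━━━━━━━━━━━━━━┛       ┃                      ┃   
0        ┃                 ┃                      ┃   
         ┃                 ┃                      ┃   
━━━━━━━━━┛                 ┃                      ┃   
                           ┃                      ┃   
                           ┃                      ┃   
                           ┃                      ┃   
                           ┗━━━━━━━━━━━━━━━━━━━━━━┛   
                                                      


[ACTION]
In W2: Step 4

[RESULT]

                   ┃       ┃> Name:       [      ]┃   
······██··██       ┃       ┃  Plan:       (●) Free┃   
█··█··█·····       ┃       ┃  Public:     [ ]     ┃   
···████·····       ┃       ┃  Notify:     [x]     ┃   
██··█·█·····       ┃       ┃  Priority:   [Criti▼]┃   
····█·██····       ┃       ┃  Region:     [Asia ▼]┃   
····█·······       ┃       ┃  Phone:      [      ]┃   
·····██·██··       ┃       ┃                      ┃   
━━━━━━━━━━━━━━━━━━━┛       ┃                      ┃   
0        ┃                 ┃                      ┃   
         ┃                 ┃                      ┃   
━━━━━━━━━┛                 ┃                      ┃   
                           ┃                      ┃   
                           ┃                      ┃   
                           ┃                      ┃   
                           ┗━━━━━━━━━━━━━━━━━━━━━━┛   
                                                      


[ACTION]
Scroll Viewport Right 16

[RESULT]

                 ┃       ┃> Name:       [      ]┃     
····██··██       ┃       ┃  Plan:       (●) Free┃     
·█··█·····       ┃       ┃  Public:     [ ]     ┃     
·████·····       ┃       ┃  Notify:     [x]     ┃     
··█·█·····       ┃       ┃  Priority:   [Criti▼]┃     
··█·██····       ┃       ┃  Region:     [Asia ▼]┃     
··█·······       ┃       ┃  Phone:      [      ]┃     
···██·██··       ┃       ┃                      ┃     
━━━━━━━━━━━━━━━━━┛       ┃                      ┃     
       ┃                 ┃                      ┃     
       ┃                 ┃                      ┃     
━━━━━━━┛                 ┃                      ┃     
                         ┃                      ┃     
                         ┃                      ┃     
                         ┃                      ┃     
                         ┗━━━━━━━━━━━━━━━━━━━━━━┛     
                                                      


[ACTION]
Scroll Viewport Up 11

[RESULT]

                                                      
━━━━━━━━━━━━━━━━━┓       ┏━━━━━━━━━━━━━━━━━━━━━━┓     
                 ┃       ┃ FormWidget           ┃     
─────────────────┨       ┠──────────────────────┨     
                 ┃       ┃> Name:       [      ]┃     
····██··██       ┃       ┃  Plan:       (●) Free┃     
·█··█·····       ┃       ┃  Public:     [ ]     ┃     
·████·····       ┃       ┃  Notify:     [x]     ┃     
··█·█·····       ┃       ┃  Priority:   [Criti▼]┃     
··█·██····       ┃       ┃  Region:     [Asia ▼]┃     
··█·······       ┃       ┃  Phone:      [      ]┃     
···██·██··       ┃       ┃                      ┃     
━━━━━━━━━━━━━━━━━┛       ┃                      ┃     
       ┃                 ┃                      ┃     
       ┃                 ┃                      ┃     
━━━━━━━┛                 ┃                      ┃     
                         ┃                      ┃     


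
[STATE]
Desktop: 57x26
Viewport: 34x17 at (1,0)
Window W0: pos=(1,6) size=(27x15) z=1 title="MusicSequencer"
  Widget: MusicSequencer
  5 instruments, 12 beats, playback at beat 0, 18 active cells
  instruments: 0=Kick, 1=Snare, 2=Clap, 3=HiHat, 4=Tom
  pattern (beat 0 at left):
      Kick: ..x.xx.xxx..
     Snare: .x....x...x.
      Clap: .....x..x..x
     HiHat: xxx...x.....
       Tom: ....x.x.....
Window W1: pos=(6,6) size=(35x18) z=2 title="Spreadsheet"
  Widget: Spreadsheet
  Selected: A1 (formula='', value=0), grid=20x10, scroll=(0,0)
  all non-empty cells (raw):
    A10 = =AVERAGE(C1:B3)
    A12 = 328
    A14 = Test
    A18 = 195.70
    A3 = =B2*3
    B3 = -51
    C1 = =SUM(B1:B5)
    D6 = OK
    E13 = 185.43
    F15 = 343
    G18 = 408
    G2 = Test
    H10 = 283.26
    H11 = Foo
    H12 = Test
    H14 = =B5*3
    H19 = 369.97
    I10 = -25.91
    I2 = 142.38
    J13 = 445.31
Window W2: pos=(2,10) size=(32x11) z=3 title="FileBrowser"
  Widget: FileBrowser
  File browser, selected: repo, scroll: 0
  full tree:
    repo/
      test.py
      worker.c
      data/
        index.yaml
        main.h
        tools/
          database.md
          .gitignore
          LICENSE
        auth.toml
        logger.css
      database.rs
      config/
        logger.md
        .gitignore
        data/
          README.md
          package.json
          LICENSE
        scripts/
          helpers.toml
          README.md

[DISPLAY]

                                  
                                  
                                  
                                  
                                  
                                  
┏━━━━┏━━━━━━━━━━━━━━━━━━━━━━━━━━━━
┃ Mus┃ Spreadsheet                
┠────┠────────────────────────────
┃    ┃A1:                         
┃┏━━━━━━━━━━━━━━━━━━━━━━━━━━━━━━┓ 
┃┃ FileBrowser                  ┃-
┃┠──────────────────────────────┨1
┃┃> [-] repo/                   ┃0
┃┃    test.py                   ┃0
┃┃    worker.c                  ┃0
┃┃    [+] data/                 ┃0


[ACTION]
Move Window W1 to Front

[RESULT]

                                  
                                  
                                  
                                  
                                  
                                  
┏━━━━┏━━━━━━━━━━━━━━━━━━━━━━━━━━━━
┃ Mus┃ Spreadsheet                
┠────┠────────────────────────────
┃    ┃A1:                         
┃┏━━━┃       A       B       C    
┃┃ Fi┃----------------------------
┃┠───┃  1      [0]       0     -51
┃┃> [┃  2        0       0       0
┃┃   ┃  3        0     -51       0
┃┃   ┃  4        0       0       0
┃┃   ┃  5        0       0       0


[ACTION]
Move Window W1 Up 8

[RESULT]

     ┏━━━━━━━━━━━━━━━━━━━━━━━━━━━━
     ┃ Spreadsheet                
     ┠────────────────────────────
     ┃A1:                         
     ┃       A       B       C    
     ┃----------------------------
┏━━━━┃  1      [0]       0     -51
┃ Mus┃  2        0       0       0
┠────┃  3        0     -51       0
┃    ┃  4        0       0       0
┃┏━━━┃  5        0       0       0
┃┃ Fi┃  6        0       0       0
┃┠───┃  7        0       0       0
┃┃> [┃  8        0       0       0
┃┃   ┃  9        0       0       0
┃┃   ┃ 10      -17       0       0
┃┃   ┃ 11        0       0       0


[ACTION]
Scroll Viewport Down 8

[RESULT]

┠────┃  3        0     -51       0
┃    ┃  4        0       0       0
┃┏━━━┃  5        0       0       0
┃┃ Fi┃  6        0       0       0
┃┠───┃  7        0       0       0
┃┃> [┃  8        0       0       0
┃┃   ┃  9        0       0       0
┃┃   ┃ 10      -17       0       0
┃┃   ┃ 11        0       0       0
┃┃   ┗━━━━━━━━━━━━━━━━━━━━━━━━━━━━
┃┃    [+] config/               ┃ 
┃┃                              ┃ 
┗┗━━━━━━━━━━━━━━━━━━━━━━━━━━━━━━┛ 
                                  
                                  
                                  
                                  


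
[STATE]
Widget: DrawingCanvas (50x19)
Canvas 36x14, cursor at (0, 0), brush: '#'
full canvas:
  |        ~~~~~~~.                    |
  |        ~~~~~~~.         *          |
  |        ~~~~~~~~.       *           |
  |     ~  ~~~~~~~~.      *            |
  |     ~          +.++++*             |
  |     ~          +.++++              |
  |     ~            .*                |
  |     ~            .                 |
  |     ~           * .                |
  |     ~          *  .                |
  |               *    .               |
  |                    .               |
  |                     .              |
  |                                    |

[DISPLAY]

+       ~~~~~~~.                                  
        ~~~~~~~.         *                        
        ~~~~~~~~.       *                         
     ~  ~~~~~~~~.      *                          
     ~          +.++++*                           
     ~          +.++++                            
     ~            .*                              
     ~            .                               
     ~           * .                              
     ~          *  .                              
               *    .                             
                    .                             
                     .                            
                                                  
                                                  
                                                  
                                                  
                                                  
                                                  


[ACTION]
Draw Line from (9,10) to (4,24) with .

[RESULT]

+       ~~~~~~~.                                  
        ~~~~~~~.         *                        
        ~~~~~~~~.       *                         
     ~  ~~~~~~~~.      *                          
     ~          +.++++*..                         
     ~          +.++...                           
     ~            ..                              
     ~         ....                               
     ~      ...  * .                              
     ~    ..    *  .                              
               *    .                             
                    .                             
                     .                            
                                                  
                                                  
                                                  
                                                  
                                                  
                                                  


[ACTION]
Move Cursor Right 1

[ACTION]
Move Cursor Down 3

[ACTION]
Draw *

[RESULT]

        ~~~~~~~.                                  
        ~~~~~~~.         *                        
        ~~~~~~~~.       *                         
 *   ~  ~~~~~~~~.      *                          
     ~          +.++++*..                         
     ~          +.++...                           
     ~            ..                              
     ~         ....                               
     ~      ...  * .                              
     ~    ..    *  .                              
               *    .                             
                    .                             
                     .                            
                                                  
                                                  
                                                  
                                                  
                                                  
                                                  


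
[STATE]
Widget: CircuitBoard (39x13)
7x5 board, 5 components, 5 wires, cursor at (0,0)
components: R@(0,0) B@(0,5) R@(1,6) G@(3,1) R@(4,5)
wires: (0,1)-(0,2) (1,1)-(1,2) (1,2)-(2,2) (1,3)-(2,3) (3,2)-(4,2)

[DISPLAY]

   0 1 2 3 4 5 6                       
0  [R]  · ─ ·           B              
                                       
1       · ─ ·   ·           R          
            │   │                      
2           ·   ·                      
                                       
3       G   ·                          
            │                          
4           ·           R              
Cursor: (0,0)                          
                                       
                                       


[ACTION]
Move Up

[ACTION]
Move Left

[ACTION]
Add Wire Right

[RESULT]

   0 1 2 3 4 5 6                       
0  [R]─ · ─ ·           B              
                                       
1       · ─ ·   ·           R          
            │   │                      
2           ·   ·                      
                                       
3       G   ·                          
            │                          
4           ·           R              
Cursor: (0,0)                          
                                       
                                       


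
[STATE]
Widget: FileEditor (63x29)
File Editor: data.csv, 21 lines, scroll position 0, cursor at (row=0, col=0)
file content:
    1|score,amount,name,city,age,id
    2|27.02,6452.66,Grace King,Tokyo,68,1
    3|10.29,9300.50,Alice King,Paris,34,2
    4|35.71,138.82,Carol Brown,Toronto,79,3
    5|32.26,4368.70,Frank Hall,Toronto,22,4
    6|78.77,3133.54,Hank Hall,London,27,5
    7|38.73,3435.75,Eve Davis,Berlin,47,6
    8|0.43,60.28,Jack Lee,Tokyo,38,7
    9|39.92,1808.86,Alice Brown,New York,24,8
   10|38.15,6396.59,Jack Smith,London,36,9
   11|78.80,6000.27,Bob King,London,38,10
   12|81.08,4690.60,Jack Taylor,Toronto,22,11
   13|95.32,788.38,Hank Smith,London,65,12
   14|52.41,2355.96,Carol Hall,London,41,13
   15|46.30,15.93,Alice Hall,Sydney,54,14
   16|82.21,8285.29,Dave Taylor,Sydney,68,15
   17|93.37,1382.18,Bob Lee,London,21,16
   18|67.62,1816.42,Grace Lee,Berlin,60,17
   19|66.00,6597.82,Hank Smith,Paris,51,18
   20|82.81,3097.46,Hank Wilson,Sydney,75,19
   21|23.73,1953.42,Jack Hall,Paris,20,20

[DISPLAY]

█core,amount,name,city,age,id                                 ▲
27.02,6452.66,Grace King,Tokyo,68,1                           █
10.29,9300.50,Alice King,Paris,34,2                           ░
35.71,138.82,Carol Brown,Toronto,79,3                         ░
32.26,4368.70,Frank Hall,Toronto,22,4                         ░
78.77,3133.54,Hank Hall,London,27,5                           ░
38.73,3435.75,Eve Davis,Berlin,47,6                           ░
0.43,60.28,Jack Lee,Tokyo,38,7                                ░
39.92,1808.86,Alice Brown,New York,24,8                       ░
38.15,6396.59,Jack Smith,London,36,9                          ░
78.80,6000.27,Bob King,London,38,10                           ░
81.08,4690.60,Jack Taylor,Toronto,22,11                       ░
95.32,788.38,Hank Smith,London,65,12                          ░
52.41,2355.96,Carol Hall,London,41,13                         ░
46.30,15.93,Alice Hall,Sydney,54,14                           ░
82.21,8285.29,Dave Taylor,Sydney,68,15                        ░
93.37,1382.18,Bob Lee,London,21,16                            ░
67.62,1816.42,Grace Lee,Berlin,60,17                          ░
66.00,6597.82,Hank Smith,Paris,51,18                          ░
82.81,3097.46,Hank Wilson,Sydney,75,19                        ░
23.73,1953.42,Jack Hall,Paris,20,20                           ░
                                                              ░
                                                              ░
                                                              ░
                                                              ░
                                                              ░
                                                              ░
                                                              ░
                                                              ▼


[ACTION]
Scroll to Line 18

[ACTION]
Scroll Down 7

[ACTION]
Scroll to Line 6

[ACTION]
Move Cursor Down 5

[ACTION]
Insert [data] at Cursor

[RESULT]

score,amount,name,city,age,id                                 ▲
27.02,6452.66,Grace King,Tokyo,68,1                           █
10.29,9300.50,Alice King,Paris,34,2                           ░
35.71,138.82,Carol Brown,Toronto,79,3                         ░
32.26,4368.70,Frank Hall,Toronto,22,4                         ░
data█8.77,3133.54,Hank Hall,London,27,5                       ░
38.73,3435.75,Eve Davis,Berlin,47,6                           ░
0.43,60.28,Jack Lee,Tokyo,38,7                                ░
39.92,1808.86,Alice Brown,New York,24,8                       ░
38.15,6396.59,Jack Smith,London,36,9                          ░
78.80,6000.27,Bob King,London,38,10                           ░
81.08,4690.60,Jack Taylor,Toronto,22,11                       ░
95.32,788.38,Hank Smith,London,65,12                          ░
52.41,2355.96,Carol Hall,London,41,13                         ░
46.30,15.93,Alice Hall,Sydney,54,14                           ░
82.21,8285.29,Dave Taylor,Sydney,68,15                        ░
93.37,1382.18,Bob Lee,London,21,16                            ░
67.62,1816.42,Grace Lee,Berlin,60,17                          ░
66.00,6597.82,Hank Smith,Paris,51,18                          ░
82.81,3097.46,Hank Wilson,Sydney,75,19                        ░
23.73,1953.42,Jack Hall,Paris,20,20                           ░
                                                              ░
                                                              ░
                                                              ░
                                                              ░
                                                              ░
                                                              ░
                                                              ░
                                                              ▼


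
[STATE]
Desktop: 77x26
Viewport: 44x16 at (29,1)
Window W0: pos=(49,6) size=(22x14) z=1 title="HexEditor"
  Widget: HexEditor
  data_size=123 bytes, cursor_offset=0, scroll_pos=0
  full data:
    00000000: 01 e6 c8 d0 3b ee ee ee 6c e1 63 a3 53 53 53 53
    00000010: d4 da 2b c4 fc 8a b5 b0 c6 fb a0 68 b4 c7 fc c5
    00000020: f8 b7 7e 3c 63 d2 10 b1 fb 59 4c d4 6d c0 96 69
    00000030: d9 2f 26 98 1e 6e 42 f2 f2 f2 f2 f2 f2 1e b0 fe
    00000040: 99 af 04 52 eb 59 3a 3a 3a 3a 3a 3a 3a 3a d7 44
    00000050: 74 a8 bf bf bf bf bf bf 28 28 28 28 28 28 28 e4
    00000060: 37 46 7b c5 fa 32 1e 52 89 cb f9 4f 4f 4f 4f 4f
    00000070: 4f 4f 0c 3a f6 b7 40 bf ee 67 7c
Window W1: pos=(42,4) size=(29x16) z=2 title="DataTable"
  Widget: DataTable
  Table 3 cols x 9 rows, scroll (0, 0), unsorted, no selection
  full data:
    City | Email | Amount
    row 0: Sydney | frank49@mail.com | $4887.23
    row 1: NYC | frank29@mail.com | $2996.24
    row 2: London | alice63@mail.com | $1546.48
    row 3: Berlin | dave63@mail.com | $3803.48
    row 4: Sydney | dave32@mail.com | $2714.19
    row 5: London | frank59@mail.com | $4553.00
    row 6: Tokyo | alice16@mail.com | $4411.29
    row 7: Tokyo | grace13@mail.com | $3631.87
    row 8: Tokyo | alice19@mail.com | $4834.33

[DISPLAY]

                                            
                                            
                                            
             ┏━━━━━━━━━━━━━━━━━━━━━━━━━━━┓  
             ┃ DataTable                 ┃  
             ┠───────────────────────────┨  
             ┃City  │Email           │Amo┃  
             ┃──────┼────────────────┼───┃  
             ┃Sydney│frank49@mail.com│$48┃  
             ┃NYC   │frank29@mail.com│$29┃  
             ┃London│alice63@mail.com│$15┃  
             ┃Berlin│dave63@mail.com │$38┃  
             ┃Sydney│dave32@mail.com │$27┃  
             ┃London│frank59@mail.com│$45┃  
             ┃Tokyo │alice16@mail.com│$44┃  
             ┃Tokyo │grace13@mail.com│$36┃  


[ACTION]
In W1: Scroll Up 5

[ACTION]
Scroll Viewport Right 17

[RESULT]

                                            
                                            
                                            
         ┏━━━━━━━━━━━━━━━━━━━━━━━━━━━┓      
         ┃ DataTable                 ┃      
         ┠───────────────────────────┨      
         ┃City  │Email           │Amo┃      
         ┃──────┼────────────────┼───┃      
         ┃Sydney│frank49@mail.com│$48┃      
         ┃NYC   │frank29@mail.com│$29┃      
         ┃London│alice63@mail.com│$15┃      
         ┃Berlin│dave63@mail.com │$38┃      
         ┃Sydney│dave32@mail.com │$27┃      
         ┃London│frank59@mail.com│$45┃      
         ┃Tokyo │alice16@mail.com│$44┃      
         ┃Tokyo │grace13@mail.com│$36┃      


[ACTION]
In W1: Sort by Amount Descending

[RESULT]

                                            
                                            
                                            
         ┏━━━━━━━━━━━━━━━━━━━━━━━━━━━┓      
         ┃ DataTable                 ┃      
         ┠───────────────────────────┨      
         ┃City  │Email           │Amo┃      
         ┃──────┼────────────────┼───┃      
         ┃Sydney│frank49@mail.com│$48┃      
         ┃Tokyo │alice19@mail.com│$48┃      
         ┃London│frank59@mail.com│$45┃      
         ┃Tokyo │alice16@mail.com│$44┃      
         ┃Berlin│dave63@mail.com │$38┃      
         ┃Tokyo │grace13@mail.com│$36┃      
         ┃NYC   │frank29@mail.com│$29┃      
         ┃Sydney│dave32@mail.com │$27┃      


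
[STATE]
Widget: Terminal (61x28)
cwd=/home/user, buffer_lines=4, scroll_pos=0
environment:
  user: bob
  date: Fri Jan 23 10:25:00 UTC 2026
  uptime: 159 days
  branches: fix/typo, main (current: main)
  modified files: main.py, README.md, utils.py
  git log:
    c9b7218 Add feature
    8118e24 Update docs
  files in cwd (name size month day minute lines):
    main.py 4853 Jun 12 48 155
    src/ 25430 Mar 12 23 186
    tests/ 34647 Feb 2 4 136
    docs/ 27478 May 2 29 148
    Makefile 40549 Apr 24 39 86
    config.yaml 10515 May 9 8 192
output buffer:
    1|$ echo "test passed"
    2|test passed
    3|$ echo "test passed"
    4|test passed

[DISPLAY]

$ echo "test passed"                                         
test passed                                                  
$ echo "test passed"                                         
test passed                                                  
$ █                                                          
                                                             
                                                             
                                                             
                                                             
                                                             
                                                             
                                                             
                                                             
                                                             
                                                             
                                                             
                                                             
                                                             
                                                             
                                                             
                                                             
                                                             
                                                             
                                                             
                                                             
                                                             
                                                             
                                                             


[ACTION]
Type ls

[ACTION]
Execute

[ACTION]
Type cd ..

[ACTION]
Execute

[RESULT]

$ echo "test passed"                                         
test passed                                                  
$ echo "test passed"                                         
test passed                                                  
$ ls                                                         
main.py  src/  tests/  docs/  Makefile  config.yaml          
$ cd ..                                                      
                                                             
$ █                                                          
                                                             
                                                             
                                                             
                                                             
                                                             
                                                             
                                                             
                                                             
                                                             
                                                             
                                                             
                                                             
                                                             
                                                             
                                                             
                                                             
                                                             
                                                             
                                                             


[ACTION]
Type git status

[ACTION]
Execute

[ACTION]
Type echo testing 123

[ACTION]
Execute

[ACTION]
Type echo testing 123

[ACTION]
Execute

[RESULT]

$ echo "test passed"                                         
test passed                                                  
$ echo "test passed"                                         
test passed                                                  
$ ls                                                         
main.py  src/  tests/  docs/  Makefile  config.yaml          
$ cd ..                                                      
                                                             
$ git status                                                 
On branch main                                               
Changes not staged for commit:                               
                                                             
        modified:   main.py                                  
        modified:   README.md                                
        modified:   utils.py                                 
$ echo testing 123                                           
testing 123                                                  
$ echo testing 123                                           
testing 123                                                  
$ █                                                          
                                                             
                                                             
                                                             
                                                             
                                                             
                                                             
                                                             
                                                             


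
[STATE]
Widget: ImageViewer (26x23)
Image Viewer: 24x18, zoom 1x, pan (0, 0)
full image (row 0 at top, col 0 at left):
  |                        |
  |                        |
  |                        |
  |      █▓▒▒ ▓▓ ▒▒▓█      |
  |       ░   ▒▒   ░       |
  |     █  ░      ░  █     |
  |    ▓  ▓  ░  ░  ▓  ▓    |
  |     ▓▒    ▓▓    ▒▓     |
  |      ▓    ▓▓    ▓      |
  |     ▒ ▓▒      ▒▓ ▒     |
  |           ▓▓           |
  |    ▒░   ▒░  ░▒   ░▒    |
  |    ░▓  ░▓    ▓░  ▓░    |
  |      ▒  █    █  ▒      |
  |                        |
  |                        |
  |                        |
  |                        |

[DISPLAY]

                          
                          
                          
      █▓▒▒ ▓▓ ▒▒▓█        
       ░   ▒▒   ░         
     █  ░      ░  █       
    ▓  ▓  ░  ░  ▓  ▓      
     ▓▒    ▓▓    ▒▓       
      ▓    ▓▓    ▓        
     ▒ ▓▒      ▒▓ ▒       
           ▓▓             
    ▒░   ▒░  ░▒   ░▒      
    ░▓  ░▓    ▓░  ▓░      
      ▒  █    █  ▒        
                          
                          
                          
                          
                          
                          
                          
                          
                          


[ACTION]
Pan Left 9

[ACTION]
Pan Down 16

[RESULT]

                          
                          
                          
                          
                          
                          
                          
                          
                          
                          
                          
                          
                          
                          
                          
                          
                          
                          
                          
                          
                          
                          
                          


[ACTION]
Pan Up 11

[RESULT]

     █  ░      ░  █       
    ▓  ▓  ░  ░  ▓  ▓      
     ▓▒    ▓▓    ▒▓       
      ▓    ▓▓    ▓        
     ▒ ▓▒      ▒▓ ▒       
           ▓▓             
    ▒░   ▒░  ░▒   ░▒      
    ░▓  ░▓    ▓░  ▓░      
      ▒  █    █  ▒        
                          
                          
                          
                          
                          
                          
                          
                          
                          
                          
                          
                          
                          
                          


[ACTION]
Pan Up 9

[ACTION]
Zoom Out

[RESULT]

                          
                          
                          
      █▓▒▒ ▓▓ ▒▒▓█        
       ░   ▒▒   ░         
     █  ░      ░  █       
    ▓  ▓  ░  ░  ▓  ▓      
     ▓▒    ▓▓    ▒▓       
      ▓    ▓▓    ▓        
     ▒ ▓▒      ▒▓ ▒       
           ▓▓             
    ▒░   ▒░  ░▒   ░▒      
    ░▓  ░▓    ▓░  ▓░      
      ▒  █    █  ▒        
                          
                          
                          
                          
                          
                          
                          
                          
                          


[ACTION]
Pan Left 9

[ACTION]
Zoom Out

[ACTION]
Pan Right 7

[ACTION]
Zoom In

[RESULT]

                          
                          
                          
                          
                          
                          
     ██▓▓▒▒▒▒  ▓▓▓▓  ▒▒▒▒▓
     ██▓▓▒▒▒▒  ▓▓▓▓  ▒▒▒▒▓
       ░░      ▒▒▒▒      ░
       ░░      ▒▒▒▒      ░
   ██    ░░            ░░ 
   ██    ░░            ░░ 
 ▓▓    ▓▓    ░░    ░░    ▓
 ▓▓    ▓▓    ░░    ░░    ▓
   ▓▓▒▒        ▓▓▓▓       
   ▓▓▒▒        ▓▓▓▓       
     ▓▓        ▓▓▓▓       
     ▓▓        ▓▓▓▓       
   ▒▒  ▓▓▒▒            ▒▒▓
   ▒▒  ▓▓▒▒            ▒▒▓
               ▓▓▓▓       
               ▓▓▓▓       
 ▒▒░░      ▒▒░░    ░░▒▒   


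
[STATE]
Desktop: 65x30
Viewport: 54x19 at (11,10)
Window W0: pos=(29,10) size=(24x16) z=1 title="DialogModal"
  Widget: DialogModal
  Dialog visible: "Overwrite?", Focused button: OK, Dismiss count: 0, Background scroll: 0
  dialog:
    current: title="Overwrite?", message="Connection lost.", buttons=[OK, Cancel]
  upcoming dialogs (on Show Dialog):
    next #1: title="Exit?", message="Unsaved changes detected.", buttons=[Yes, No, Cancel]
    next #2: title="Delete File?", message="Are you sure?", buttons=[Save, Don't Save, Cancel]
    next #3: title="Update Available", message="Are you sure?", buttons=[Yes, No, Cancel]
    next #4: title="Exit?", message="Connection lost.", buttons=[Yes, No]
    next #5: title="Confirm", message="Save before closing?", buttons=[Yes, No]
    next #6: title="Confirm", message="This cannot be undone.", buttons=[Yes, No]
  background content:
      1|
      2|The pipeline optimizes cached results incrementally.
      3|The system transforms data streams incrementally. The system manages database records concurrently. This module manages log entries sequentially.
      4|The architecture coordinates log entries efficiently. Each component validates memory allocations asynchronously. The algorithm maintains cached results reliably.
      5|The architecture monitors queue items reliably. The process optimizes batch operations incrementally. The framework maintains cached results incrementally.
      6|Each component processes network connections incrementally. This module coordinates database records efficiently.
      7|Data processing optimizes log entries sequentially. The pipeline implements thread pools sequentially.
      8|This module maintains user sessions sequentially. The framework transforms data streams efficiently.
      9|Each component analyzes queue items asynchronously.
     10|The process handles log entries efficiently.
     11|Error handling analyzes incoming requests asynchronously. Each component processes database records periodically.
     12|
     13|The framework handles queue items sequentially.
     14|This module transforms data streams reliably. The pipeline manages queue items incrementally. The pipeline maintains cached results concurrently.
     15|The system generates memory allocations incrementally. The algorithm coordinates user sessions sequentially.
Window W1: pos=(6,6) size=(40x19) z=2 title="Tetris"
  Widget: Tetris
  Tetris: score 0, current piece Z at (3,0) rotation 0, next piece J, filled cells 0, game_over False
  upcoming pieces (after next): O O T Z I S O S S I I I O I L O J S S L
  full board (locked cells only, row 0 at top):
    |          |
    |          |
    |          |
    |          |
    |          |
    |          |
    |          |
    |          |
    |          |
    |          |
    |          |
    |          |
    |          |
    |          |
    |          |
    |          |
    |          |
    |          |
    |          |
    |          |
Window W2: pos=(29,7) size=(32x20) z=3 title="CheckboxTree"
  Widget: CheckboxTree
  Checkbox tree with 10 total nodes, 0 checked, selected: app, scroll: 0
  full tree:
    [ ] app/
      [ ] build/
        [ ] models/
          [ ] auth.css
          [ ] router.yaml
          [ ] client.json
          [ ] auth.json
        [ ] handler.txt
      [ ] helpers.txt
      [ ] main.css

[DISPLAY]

      │█          ┃>[ ] app/                     ┃    
      │███        ┃   [ ] build/                 ┃    
      │           ┃     [ ] models/              ┃    
      │           ┃       [ ] auth.css           ┃    
      │           ┃       [ ] router.yaml        ┃    
      │Score:     ┃       [ ] client.json        ┃    
      │0          ┃       [ ] auth.json          ┃    
      │           ┃     [ ] handler.txt          ┃    
      │           ┃   [ ] helpers.txt            ┃    
      │           ┃   [ ] main.css               ┃    
      │           ┃                              ┃    
      │           ┃                              ┃    
      │           ┃                              ┃    
      │           ┃                              ┃    
━━━━━━━━━━━━━━━━━━┃                              ┃    
                  ┃                              ┃    
                  ┗━━━━━━━━━━━━━━━━━━━━━━━━━━━━━━┛    
                                                      
                                                      


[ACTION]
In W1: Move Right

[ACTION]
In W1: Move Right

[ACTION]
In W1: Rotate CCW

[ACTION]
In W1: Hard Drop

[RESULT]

      │▓▓         ┃>[ ] app/                     ┃    
      │▓▓         ┃   [ ] build/                 ┃    
      │           ┃     [ ] models/              ┃    
      │           ┃       [ ] auth.css           ┃    
      │           ┃       [ ] router.yaml        ┃    
      │Score:     ┃       [ ] client.json        ┃    
      │0          ┃       [ ] auth.json          ┃    
      │           ┃     [ ] handler.txt          ┃    
      │           ┃   [ ] helpers.txt            ┃    
      │           ┃   [ ] main.css               ┃    
      │           ┃                              ┃    
  ▓   │           ┃                              ┃    
 ▓▓   │           ┃                              ┃    
 ▓    │           ┃                              ┃    
━━━━━━━━━━━━━━━━━━┃                              ┃    
                  ┃                              ┃    
                  ┗━━━━━━━━━━━━━━━━━━━━━━━━━━━━━━┛    
                                                      
                                                      
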